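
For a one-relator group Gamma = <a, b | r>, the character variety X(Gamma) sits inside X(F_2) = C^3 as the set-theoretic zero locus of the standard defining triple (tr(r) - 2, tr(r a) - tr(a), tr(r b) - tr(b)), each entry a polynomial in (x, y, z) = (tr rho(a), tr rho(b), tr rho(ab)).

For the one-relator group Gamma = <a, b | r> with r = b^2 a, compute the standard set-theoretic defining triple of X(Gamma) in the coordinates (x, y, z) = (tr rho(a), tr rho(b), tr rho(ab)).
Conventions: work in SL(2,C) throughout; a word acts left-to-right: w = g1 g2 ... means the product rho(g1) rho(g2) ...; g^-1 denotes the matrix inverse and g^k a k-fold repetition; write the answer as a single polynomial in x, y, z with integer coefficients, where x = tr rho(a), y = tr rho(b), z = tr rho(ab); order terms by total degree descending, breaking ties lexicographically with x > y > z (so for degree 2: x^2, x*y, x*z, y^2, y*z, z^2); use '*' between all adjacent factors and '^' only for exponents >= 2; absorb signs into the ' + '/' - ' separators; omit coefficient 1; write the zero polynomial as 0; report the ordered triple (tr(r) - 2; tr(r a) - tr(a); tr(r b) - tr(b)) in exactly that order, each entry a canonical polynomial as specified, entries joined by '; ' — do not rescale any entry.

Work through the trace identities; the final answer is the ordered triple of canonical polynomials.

tr(b^2 a) = tr(b) tr(a b) - tr(a) = y*z - x
tr(b^2) = tr(b) tr(b) - tr(1)  (reduce the b square) = y^2 - 2
tr(b^2 a^2) = tr(a) tr(b^2 a) - tr(b^2)  (reduce the a square) = x*y*z - x^2 - y^2 + 2
tr(b^2 a b) = tr(b) tr(a b^2) - tr(a b) = y^2*z - x*y - z
assemble the triple (tr(r) - 2; tr(r a) - x; tr(r b) - y)

y*z - x - 2; x*y*z - x^2 - y^2 - x + 2; y^2*z - x*y - y - z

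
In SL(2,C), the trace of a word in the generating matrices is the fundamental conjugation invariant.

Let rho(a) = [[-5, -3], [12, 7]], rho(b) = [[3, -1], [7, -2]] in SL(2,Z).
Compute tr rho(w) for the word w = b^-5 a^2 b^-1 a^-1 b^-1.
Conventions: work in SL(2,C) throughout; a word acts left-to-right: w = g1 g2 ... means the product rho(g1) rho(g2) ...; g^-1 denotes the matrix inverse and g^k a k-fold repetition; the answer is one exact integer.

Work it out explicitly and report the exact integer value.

rho(b^-1) = [[-2, 1], [-7, 3]]
... * rho(b^-1) = [[-2, 1], [-7, 3]]  ->  [[-3, 1], [-7, 2]]
... * rho(b^-1) = [[-2, 1], [-7, 3]]  ->  [[-1, 0], [0, -1]]
... * rho(b^-1) = [[-2, 1], [-7, 3]]  ->  [[2, -1], [7, -3]]
... * rho(b^-1) = [[-2, 1], [-7, 3]]  ->  [[3, -1], [7, -2]]
... * rho(a) = [[-5, -3], [12, 7]]  ->  [[-27, -16], [-59, -35]]
... * rho(a) = [[-5, -3], [12, 7]]  ->  [[-57, -31], [-125, -68]]
... * rho(b^-1) = [[-2, 1], [-7, 3]]  ->  [[331, -150], [726, -329]]
... * rho(a^-1) = [[7, 3], [-12, -5]]  ->  [[4117, 1743], [9030, 3823]]
... * rho(b^-1) = [[-2, 1], [-7, 3]]  ->  [[-20435, 9346], [-44821, 20499]]
tr = -20435 + 20499 = 64

64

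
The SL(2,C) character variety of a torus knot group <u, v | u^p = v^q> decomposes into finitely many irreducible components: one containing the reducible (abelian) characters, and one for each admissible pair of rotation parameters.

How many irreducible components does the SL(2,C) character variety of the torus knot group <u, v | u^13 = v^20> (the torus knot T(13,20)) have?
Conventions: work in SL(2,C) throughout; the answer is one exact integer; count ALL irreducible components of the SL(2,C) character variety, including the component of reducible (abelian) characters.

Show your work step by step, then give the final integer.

For T(13,20): irreducibility forces the central element u^13 = v^20 to one of +I, -I.
This locks tr(u) to 2*cos(pi*alpha/13), alpha in 1..12, and tr(v) to 2*cos(pi*beta/20), beta in 1..19, on each component of irreducible characters.
Consistency of u^13 = (-1)^alpha I with v^20 = (-1)^beta I forces alpha = beta (mod 2).
count pairs: odd alpha (6 choices) x odd beta (10), plus even alpha (6) x even beta (9): 6*10 + 6*9 = 114.
components with irreducible characters: 114; plus the single component of reducible (abelian) characters: total 115.

115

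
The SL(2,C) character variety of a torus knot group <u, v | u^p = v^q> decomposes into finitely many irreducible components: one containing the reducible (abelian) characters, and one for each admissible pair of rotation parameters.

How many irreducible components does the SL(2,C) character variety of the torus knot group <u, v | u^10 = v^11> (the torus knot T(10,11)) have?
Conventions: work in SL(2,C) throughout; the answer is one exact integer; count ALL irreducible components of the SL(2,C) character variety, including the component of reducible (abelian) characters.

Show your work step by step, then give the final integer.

For T(10,11): irreducibility forces the central element u^10 = v^11 to one of +I, -I.
So on each irreducible component the traces are pinned: tr(u) = 2*cos(pi*alpha/10) with 1 <= alpha <= 9, tr(v) = 2*cos(pi*beta/11) with 1 <= beta <= 10.
The two central values (-1)^alpha I and (-1)^beta I must be the same matrix, so alpha and beta share a parity.
Counting: 5 odd alphas x 5 odd betas + 4 even alphas x 5 even betas = 25 + 20 = 45.
That is 45 components of irreducible characters, and with the reducible (abelian) component the total is 46.

46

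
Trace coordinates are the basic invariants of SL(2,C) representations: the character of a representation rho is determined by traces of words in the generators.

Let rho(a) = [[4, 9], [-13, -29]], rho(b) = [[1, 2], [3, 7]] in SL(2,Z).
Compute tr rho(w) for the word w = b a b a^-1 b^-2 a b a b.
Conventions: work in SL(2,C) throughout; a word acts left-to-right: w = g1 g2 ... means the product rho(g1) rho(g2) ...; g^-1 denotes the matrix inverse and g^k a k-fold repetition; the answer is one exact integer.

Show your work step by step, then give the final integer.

713711697

rho(b) = [[1, 2], [3, 7]]
... * rho(a) = [[4, 9], [-13, -29]]  ->  [[-22, -49], [-79, -176]]
... * rho(b) = [[1, 2], [3, 7]]  ->  [[-169, -387], [-607, -1390]]
... * rho(a^-1) = [[-29, -9], [13, 4]]  ->  [[-130, -27], [-467, -97]]
... * rho(b^-1) = [[7, -2], [-3, 1]]  ->  [[-829, 233], [-2978, 837]]
... * rho(b^-1) = [[7, -2], [-3, 1]]  ->  [[-6502, 1891], [-23357, 6793]]
... * rho(a) = [[4, 9], [-13, -29]]  ->  [[-50591, -113357], [-181737, -407210]]
... * rho(b) = [[1, 2], [3, 7]]  ->  [[-390662, -894681], [-1403367, -3213944]]
... * rho(a) = [[4, 9], [-13, -29]]  ->  [[10068205, 22429791], [36167804, 80574073]]
... * rho(b) = [[1, 2], [3, 7]]  ->  [[77357578, 177144947], [277890023, 636354119]]
tr = 77357578 + 636354119 = 713711697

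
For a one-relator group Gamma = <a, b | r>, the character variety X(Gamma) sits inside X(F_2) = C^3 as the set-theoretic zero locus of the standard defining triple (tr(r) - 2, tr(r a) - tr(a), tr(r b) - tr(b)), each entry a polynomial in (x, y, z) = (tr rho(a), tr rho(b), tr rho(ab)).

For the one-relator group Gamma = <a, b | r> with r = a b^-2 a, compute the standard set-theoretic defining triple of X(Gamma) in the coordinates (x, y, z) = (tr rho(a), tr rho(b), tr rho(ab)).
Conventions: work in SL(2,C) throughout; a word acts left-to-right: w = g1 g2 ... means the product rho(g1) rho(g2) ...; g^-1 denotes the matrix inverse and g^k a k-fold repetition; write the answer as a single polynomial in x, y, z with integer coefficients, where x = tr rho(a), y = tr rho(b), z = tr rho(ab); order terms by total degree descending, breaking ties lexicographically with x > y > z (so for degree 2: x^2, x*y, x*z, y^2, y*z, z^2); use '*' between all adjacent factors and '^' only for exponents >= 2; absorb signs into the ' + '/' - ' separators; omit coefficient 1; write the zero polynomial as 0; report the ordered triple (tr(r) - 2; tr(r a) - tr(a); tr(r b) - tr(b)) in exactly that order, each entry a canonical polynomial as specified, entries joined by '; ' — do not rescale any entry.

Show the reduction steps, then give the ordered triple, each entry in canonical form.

x^2*y^2 - x*y*z - x^2 - y^2; x^3*y^2 - x^2*y*z - x^3 - 2*x*y^2 + y*z + 2*x; x*y^2*z - y^3 - y*z^2 - x*z + 2*y

next, trace(a^2) = trace(a) trace(a) - trace(1) = x^2 - 2
trace(a^2 b) = trace(a) trace(b a) - trace(b) = x*z - y
and trace(a^2 b^-1) = trace(a^2) trace(b) - trace(a^2 b) = x^2*y - x*z - y
trace(a b^-2 a) = trace(a^2 b^-1) trace(b) - trace(a^2) = x^2*y^2 - x*y*z - x^2 - y^2 + 2
and trace(a^3) = trace(a) trace(a^2) - trace(a)  (reduce the a square) = x^3 - 3*x
trace(a^3 b) = trace(a) trace(a b a) - trace(a b)  (reduce the a square) = x^2*z - x*y - z
trace(b^-1 a^3) = trace(a^3) trace(b) - trace(a^3 b)  (eliminate b^-1) = x^3*y - x^2*z - 2*x*y + z
trace(a b^-2 a^2) = trace(b^-1 a^3) trace(b) - trace(b^-1 a^3 b)  (eliminate b^-1) = x^3*y^2 - x^2*y*z - x^3 - 2*x*y^2 + y*z + 3*x
trace(a b a b) = trace(a b) trace(a b) - trace(1) = z^2 - 2
next, trace(a b a b^-1) = trace(a b a) trace(b) - trace(a b a b) = x*y*z - y^2 - z^2 + 2
trace(a b^-2 a b) = trace(a b a b^-1) trace(b) - trace(a b a) = x*y^2*z - y^3 - y*z^2 - x*z + 3*y
assemble the triple (trace(r) - 2; trace(r a) - x; trace(r b) - y)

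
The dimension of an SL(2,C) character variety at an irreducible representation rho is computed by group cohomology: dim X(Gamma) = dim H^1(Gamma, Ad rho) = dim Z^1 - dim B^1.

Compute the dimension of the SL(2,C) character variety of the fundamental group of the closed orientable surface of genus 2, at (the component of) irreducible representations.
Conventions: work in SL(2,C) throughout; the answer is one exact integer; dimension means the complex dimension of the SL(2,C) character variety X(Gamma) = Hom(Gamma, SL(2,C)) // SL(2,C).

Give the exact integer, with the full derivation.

6

Gamma = pi_1(Sigma_2) = < a_1, b_1, ..., a_2, b_2 | prod [a_i, b_i] > has 2g = 4 generators and 1 relator.
A cocycle assigns one sl_2 vector per generator subject to the relator condition d_2(z) = 0: dim of the unconstrained space is 3*2g = 12.
At an irreducible rho, H^2 = coker(d_2) vanishes (Poincare duality: H^2 is dual to H^0 = invariants = 0), so d_2 is surjective onto sl_2 and dim Z^1 = 12 - 3 = 9.
Coboundaries contribute dim B^1 = 3 (injective at irreducible rho).
dim X = dim H^1 = 9 - 3 = 6.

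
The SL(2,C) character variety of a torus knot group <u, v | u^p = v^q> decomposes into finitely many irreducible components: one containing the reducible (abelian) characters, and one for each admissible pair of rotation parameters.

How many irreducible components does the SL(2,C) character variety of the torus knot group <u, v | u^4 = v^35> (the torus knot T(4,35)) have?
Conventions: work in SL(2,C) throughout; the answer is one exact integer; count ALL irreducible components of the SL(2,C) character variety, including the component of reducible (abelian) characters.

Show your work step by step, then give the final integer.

For T(4,35): irreducibility forces the central element u^4 = v^35 to one of +I, -I.
So on each irreducible component the traces are pinned: tr(u) = 2*cos(pi*alpha/4) with 1 <= alpha <= 3, tr(v) = 2*cos(pi*beta/35) with 1 <= beta <= 34.
The two central values (-1)^alpha I and (-1)^beta I must be the same matrix, so alpha and beta share a parity.
count pairs: odd alpha (2 choices) x odd beta (17), plus even alpha (1) x even beta (17): 2*17 + 1*17 = 51.
Total: 51 irreducible-character components + 1 reducible (abelian) component = 52.

52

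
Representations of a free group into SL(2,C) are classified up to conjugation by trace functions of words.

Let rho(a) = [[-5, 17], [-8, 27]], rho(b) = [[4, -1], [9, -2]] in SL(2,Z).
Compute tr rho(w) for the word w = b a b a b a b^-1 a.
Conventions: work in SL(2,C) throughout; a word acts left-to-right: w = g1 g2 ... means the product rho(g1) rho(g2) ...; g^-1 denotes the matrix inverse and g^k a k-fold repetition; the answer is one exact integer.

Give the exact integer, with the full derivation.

rho(b) = [[4, -1], [9, -2]]
... * rho(a) = [[-5, 17], [-8, 27]]  ->  [[-12, 41], [-29, 99]]
... * rho(b) = [[4, -1], [9, -2]]  ->  [[321, -70], [775, -169]]
... * rho(a) = [[-5, 17], [-8, 27]]  ->  [[-1045, 3567], [-2523, 8612]]
... * rho(b) = [[4, -1], [9, -2]]  ->  [[27923, -6089], [67416, -14701]]
... * rho(a) = [[-5, 17], [-8, 27]]  ->  [[-90903, 310288], [-219472, 749145]]
... * rho(b^-1) = [[-2, 1], [-9, 4]]  ->  [[-2610786, 1150249], [-6303361, 2777108]]
... * rho(a) = [[-5, 17], [-8, 27]]  ->  [[3851938, -13326639], [9299941, -32175221]]
tr = 3851938 + -32175221 = -28323283

-28323283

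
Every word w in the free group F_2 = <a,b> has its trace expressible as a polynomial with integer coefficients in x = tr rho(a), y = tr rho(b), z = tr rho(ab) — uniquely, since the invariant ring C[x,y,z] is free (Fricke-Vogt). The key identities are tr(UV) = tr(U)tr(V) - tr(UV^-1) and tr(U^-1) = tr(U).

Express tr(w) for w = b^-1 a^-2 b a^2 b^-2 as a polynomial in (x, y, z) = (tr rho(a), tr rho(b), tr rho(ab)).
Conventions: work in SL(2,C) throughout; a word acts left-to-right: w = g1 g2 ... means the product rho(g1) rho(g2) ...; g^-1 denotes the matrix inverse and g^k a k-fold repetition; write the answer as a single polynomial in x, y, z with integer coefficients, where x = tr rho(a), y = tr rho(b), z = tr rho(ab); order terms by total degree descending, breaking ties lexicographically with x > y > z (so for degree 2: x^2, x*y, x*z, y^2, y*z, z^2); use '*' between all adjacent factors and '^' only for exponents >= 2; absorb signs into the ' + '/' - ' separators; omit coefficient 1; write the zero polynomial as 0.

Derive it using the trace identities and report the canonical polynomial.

use: tr(a^2) = tr(a)*tr(a) - tr(1)   [square of a] = x^2 - 2
apply: tr(a b a) = tr(a)*tr(b a) - tr(b)   [square of a] = x*z - y
tr(a b a^2) = tr(a)*tr(a b a) - tr(a b)   [square of a] = x^2*z - x*y - z
use: tr(b a b a) = tr(a b)*tr(a b) - tr(1)   [split at a repeated a] = z^2 - 2
tr(b a b) = tr(b)*tr(a b) - tr(a)   [square of b] = y*z - x
apply: tr(a b a^2 b) = tr(a)*tr(b a b a) - tr(b a b)   [square of a] = x*z^2 - y*z - x
tr(b a^2 b^-1 a) = tr(a b a^2)*tr(b) - tr(a b a^2 b)   [inverse elimination on b] = x^2*y*z - x*y^2 - x*z^2 + x
apply: tr(b^-1 a^-1 b a^2) = tr(b a^2 b^-1)*tr(a) - tr(b a^2 b^-1 a)   [inverse elimination on a] = -x^2*y*z + x^3 + x*y^2 + x*z^2 - 3*x
use: tr(b^-2 a^-1 b a^2) = tr(b^-1 a^-1 b a^2)*tr(b) - tr(b^-1 a^-1 b a^2 b)   [inverse elimination on b] = -x^2*y^2*z + x^3*y + x*y^3 + x*y*z^2 - 3*x*y - z
tr(a^-1 b a^2 b^-3) = tr(b^-2 a^-1 b a^2)*tr(b) - tr(b^-2 a^-1 b a^2 b)   [inverse elimination on b] = -x^2*y^3*z + x^3*y^2 + x*y^4 + x*y^2*z^2 + x^2*y*z - x^3 - 4*x*y^2 - x*z^2 - y*z + 3*x
use: tr(b^-1 a^2) = tr(a^2)*tr(b) - tr(a^2 b)   [inverse elimination on b] = x^2*y - x*z - y
apply: tr(a^2 b^-2) = tr(b^-1 a^2)*tr(b) - tr(b^-1 a^2 b)   [inverse elimination on b] = x^2*y^2 - x*y*z - x^2 - y^2 + 2
use: tr(b^-1 a^-2 b a^2 b^-2) = tr(a^-1 b a^2 b^-3)*tr(a) - tr(a^-1 b a^2 b^-3 a)   [inverse elimination on a] = -x^3*y^3*z + x^4*y^2 + x^2*y^4 + x^2*y^2*z^2 + x^3*y*z - x^4 - 5*x^2*y^2 - x^2*z^2 + 4*x^2 + y^2 - 2

-x^3*y^3*z + x^4*y^2 + x^2*y^4 + x^2*y^2*z^2 + x^3*y*z - x^4 - 5*x^2*y^2 - x^2*z^2 + 4*x^2 + y^2 - 2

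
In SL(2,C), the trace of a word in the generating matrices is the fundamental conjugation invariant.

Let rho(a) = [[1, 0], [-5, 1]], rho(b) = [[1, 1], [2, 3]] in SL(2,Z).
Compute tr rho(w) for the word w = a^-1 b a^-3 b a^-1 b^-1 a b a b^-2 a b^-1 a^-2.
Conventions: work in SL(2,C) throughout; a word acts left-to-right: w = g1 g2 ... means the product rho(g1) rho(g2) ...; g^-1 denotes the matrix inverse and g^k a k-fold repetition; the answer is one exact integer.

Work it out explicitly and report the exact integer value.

rho(a^-1) = [[1, 0], [5, 1]]
... * rho(b) = [[1, 1], [2, 3]]  ->  [[1, 1], [7, 8]]
... * rho(a^-1) = [[1, 0], [5, 1]]  ->  [[6, 1], [47, 8]]
... * rho(a^-1) = [[1, 0], [5, 1]]  ->  [[11, 1], [87, 8]]
... * rho(a^-1) = [[1, 0], [5, 1]]  ->  [[16, 1], [127, 8]]
... * rho(b) = [[1, 1], [2, 3]]  ->  [[18, 19], [143, 151]]
... * rho(a^-1) = [[1, 0], [5, 1]]  ->  [[113, 19], [898, 151]]
... * rho(b^-1) = [[3, -1], [-2, 1]]  ->  [[301, -94], [2392, -747]]
... * rho(a) = [[1, 0], [-5, 1]]  ->  [[771, -94], [6127, -747]]
... * rho(b) = [[1, 1], [2, 3]]  ->  [[583, 489], [4633, 3886]]
... * rho(a) = [[1, 0], [-5, 1]]  ->  [[-1862, 489], [-14797, 3886]]
... * rho(b^-1) = [[3, -1], [-2, 1]]  ->  [[-6564, 2351], [-52163, 18683]]
... * rho(b^-1) = [[3, -1], [-2, 1]]  ->  [[-24394, 8915], [-193855, 70846]]
... * rho(a) = [[1, 0], [-5, 1]]  ->  [[-68969, 8915], [-548085, 70846]]
... * rho(b^-1) = [[3, -1], [-2, 1]]  ->  [[-224737, 77884], [-1785947, 618931]]
... * rho(a^-1) = [[1, 0], [5, 1]]  ->  [[164683, 77884], [1308708, 618931]]
... * rho(a^-1) = [[1, 0], [5, 1]]  ->  [[554103, 77884], [4403363, 618931]]
tr = 554103 + 618931 = 1173034

1173034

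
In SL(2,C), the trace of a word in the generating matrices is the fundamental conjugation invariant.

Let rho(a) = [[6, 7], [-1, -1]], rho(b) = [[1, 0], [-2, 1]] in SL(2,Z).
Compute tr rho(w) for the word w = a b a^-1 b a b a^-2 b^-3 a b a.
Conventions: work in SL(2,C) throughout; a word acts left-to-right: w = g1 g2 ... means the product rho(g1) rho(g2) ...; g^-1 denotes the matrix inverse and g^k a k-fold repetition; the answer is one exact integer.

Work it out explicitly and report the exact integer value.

26417655

rho(a) = [[6, 7], [-1, -1]]
... * rho(b) = [[1, 0], [-2, 1]]  ->  [[-8, 7], [1, -1]]
... * rho(a^-1) = [[-1, -7], [1, 6]]  ->  [[15, 98], [-2, -13]]
... * rho(b) = [[1, 0], [-2, 1]]  ->  [[-181, 98], [24, -13]]
... * rho(a) = [[6, 7], [-1, -1]]  ->  [[-1184, -1365], [157, 181]]
... * rho(b) = [[1, 0], [-2, 1]]  ->  [[1546, -1365], [-205, 181]]
... * rho(a^-1) = [[-1, -7], [1, 6]]  ->  [[-2911, -19012], [386, 2521]]
... * rho(a^-1) = [[-1, -7], [1, 6]]  ->  [[-16101, -93695], [2135, 12424]]
... * rho(b^-1) = [[1, 0], [2, 1]]  ->  [[-203491, -93695], [26983, 12424]]
... * rho(b^-1) = [[1, 0], [2, 1]]  ->  [[-390881, -93695], [51831, 12424]]
... * rho(b^-1) = [[1, 0], [2, 1]]  ->  [[-578271, -93695], [76679, 12424]]
... * rho(a) = [[6, 7], [-1, -1]]  ->  [[-3375931, -3954202], [447650, 524329]]
... * rho(b) = [[1, 0], [-2, 1]]  ->  [[4532473, -3954202], [-601008, 524329]]
... * rho(a) = [[6, 7], [-1, -1]]  ->  [[31149040, 35681513], [-4130377, -4731385]]
tr = 31149040 + -4731385 = 26417655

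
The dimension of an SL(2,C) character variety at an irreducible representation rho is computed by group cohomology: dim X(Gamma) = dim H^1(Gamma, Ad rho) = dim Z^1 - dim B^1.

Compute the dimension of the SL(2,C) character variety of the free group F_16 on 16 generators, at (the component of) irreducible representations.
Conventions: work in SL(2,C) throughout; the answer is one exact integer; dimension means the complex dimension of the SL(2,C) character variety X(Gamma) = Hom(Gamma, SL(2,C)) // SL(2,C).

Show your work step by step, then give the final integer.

Here Gamma is free of rank 16 — no relator constrains a cocycle.
Z^1(Gamma, Ad rho) = (sl_2)^16: a cocycle is a free choice of one sl_2 vector per generator, so dim Z^1 = 3*16 = 48.
dim B^1 = 3: the coboundary map is injective because an irreducible image has centralizer 0 in sl_2.
dim H^1 = 48 - 3 = 45, which is dim X.

45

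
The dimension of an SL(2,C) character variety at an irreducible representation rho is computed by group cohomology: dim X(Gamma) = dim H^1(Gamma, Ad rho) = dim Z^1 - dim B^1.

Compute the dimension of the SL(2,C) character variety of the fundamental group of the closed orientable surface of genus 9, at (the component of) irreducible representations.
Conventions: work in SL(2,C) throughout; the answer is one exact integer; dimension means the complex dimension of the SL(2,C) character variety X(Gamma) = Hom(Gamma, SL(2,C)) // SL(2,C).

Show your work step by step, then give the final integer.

pi_1 of the closed genus-9 surface has 18 generators bound by the single product-of-commutators relator.
Unconstrained cocycle data is one sl_2 vector per generator (54 dimensions), cut by the relator condition d_2(z) = 0.
At an irreducible rho, H^2 = coker(d_2) vanishes (Poincare duality: H^2 is dual to H^0 = invariants = 0), so d_2 is surjective onto sl_2 and dim Z^1 = 54 - 3 = 51.
As always at irreducible rho, dim B^1 = 3.
dim H^1 = 51 - 3 = 48 = dim X.

48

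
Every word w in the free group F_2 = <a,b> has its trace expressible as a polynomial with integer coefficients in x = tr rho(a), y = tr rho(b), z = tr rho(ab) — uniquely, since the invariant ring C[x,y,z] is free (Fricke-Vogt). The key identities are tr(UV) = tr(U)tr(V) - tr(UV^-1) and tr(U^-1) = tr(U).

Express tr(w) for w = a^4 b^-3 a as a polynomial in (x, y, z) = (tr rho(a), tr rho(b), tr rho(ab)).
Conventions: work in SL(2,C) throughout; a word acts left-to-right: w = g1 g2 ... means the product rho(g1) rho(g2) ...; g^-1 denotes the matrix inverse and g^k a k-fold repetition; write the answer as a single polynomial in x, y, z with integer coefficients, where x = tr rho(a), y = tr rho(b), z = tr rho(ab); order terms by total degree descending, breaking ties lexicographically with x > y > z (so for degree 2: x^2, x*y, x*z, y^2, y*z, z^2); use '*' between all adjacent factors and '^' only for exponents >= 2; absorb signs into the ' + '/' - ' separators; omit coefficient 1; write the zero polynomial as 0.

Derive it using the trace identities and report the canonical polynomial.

x^5*y^3 - x^4*y^2*z - 2*x^5*y - 4*x^3*y^3 + x^4*z + 3*x^2*y^2*z + 9*x^3*y + 3*x*y^3 - 3*x^2*z - y^2*z - 8*x*y + z

trace(a^2) = trace(a) * trace(a) - trace(1)   [square of a] = x^2 - 2
trace(a^3) = trace(a) * trace(a^2) - trace(a)   [square of a] = x^3 - 3*x
trace(a^4) = trace(a) * trace(a^3) - trace(a^2)   [square of a] = x^4 - 4*x^2 + 2
trace(a^5) = trace(a) * trace(a^4) - trace(a^3)   [square of a] = x^5 - 5*x^3 + 5*x
trace(a b a) = trace(a) * trace(b a) - trace(b)   [square of a] = x*z - y
trace(b a^3) = trace(a) * trace(a b a) - trace(a b)   [square of a] = x^2*z - x*y - z
trace(a^3 b a) = trace(a) * trace(b a^3) - trace(b a^2)   [square of a] = x^3*z - x^2*y - 2*x*z + y
trace(a^5 b) = trace(a) * trace(a^3 b a) - trace(a^3 b)   [square of a] = x^4*z - x^3*y - 3*x^2*z + 2*x*y + z
trace(b^-1 a^5) = trace(a^5) * trace(b) - trace(a^5 b)   [inverse elimination on b] = x^5*y - x^4*z - 4*x^3*y + 3*x^2*z + 3*x*y - z
trace(b^-1 a^5 b^-1) = trace(b^-1 a^5) * trace(b) - trace(b^-1 a^5 b)   [inverse elimination on b] = x^5*y^2 - x^4*y*z - x^5 - 4*x^3*y^2 + 3*x^2*y*z + 5*x^3 + 3*x*y^2 - y*z - 5*x
trace(a^4 b^-3 a) = trace(b^-1 a^5 b^-1) * trace(b) - trace(b^-1 a^5)   [inverse elimination on b] = x^5*y^3 - x^4*y^2*z - 2*x^5*y - 4*x^3*y^3 + x^4*z + 3*x^2*y^2*z + 9*x^3*y + 3*x*y^3 - 3*x^2*z - y^2*z - 8*x*y + z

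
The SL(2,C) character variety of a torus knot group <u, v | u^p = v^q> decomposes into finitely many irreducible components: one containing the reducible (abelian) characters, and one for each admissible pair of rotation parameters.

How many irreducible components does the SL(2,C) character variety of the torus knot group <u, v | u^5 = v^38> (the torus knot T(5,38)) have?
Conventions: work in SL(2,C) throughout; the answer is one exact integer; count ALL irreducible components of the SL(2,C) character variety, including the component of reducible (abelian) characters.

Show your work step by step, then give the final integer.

For T(5,38): irreducibility forces the central element u^5 = v^38 to one of +I, -I.
This locks tr(u) to 2*cos(pi*alpha/5), alpha in 1..4, and tr(v) to 2*cos(pi*beta/38), beta in 1..37, on each component of irreducible characters.
u^5 = (-1)^alpha I and v^38 = (-1)^beta I must agree, so alpha and beta have equal parity.
Enumerate parity-matched pairs: 2*19 odd-odd plus 2*18 even-even gives 74.
That is 74 components of irreducible characters, and with the reducible (abelian) component the total is 75.

75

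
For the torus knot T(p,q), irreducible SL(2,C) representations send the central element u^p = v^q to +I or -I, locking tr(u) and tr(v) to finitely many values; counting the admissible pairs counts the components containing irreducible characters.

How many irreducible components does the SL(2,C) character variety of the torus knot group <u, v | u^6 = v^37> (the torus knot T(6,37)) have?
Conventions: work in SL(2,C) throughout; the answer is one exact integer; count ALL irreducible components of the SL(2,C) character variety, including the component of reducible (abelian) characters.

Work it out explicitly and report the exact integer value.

91

Gamma = < u, v | u^6 = v^37 > (torus knot T(6,37)); the central element u^6 = v^37 acts as +I or -I in any irreducible SL(2,C) representation.
On an irreducible component, tr(u) is locked at 2*cos(pi*alpha/6) for some alpha in 1..5, and tr(v) at 2*cos(pi*beta/37) for some beta in 1..36.
u^6 = (-1)^alpha I and v^37 = (-1)^beta I must agree, so alpha and beta have equal parity.
Counting: 3 odd alphas x 18 odd betas + 2 even alphas x 18 even betas = 54 + 36 = 90.
Total: 90 irreducible-character components + 1 reducible (abelian) component = 91.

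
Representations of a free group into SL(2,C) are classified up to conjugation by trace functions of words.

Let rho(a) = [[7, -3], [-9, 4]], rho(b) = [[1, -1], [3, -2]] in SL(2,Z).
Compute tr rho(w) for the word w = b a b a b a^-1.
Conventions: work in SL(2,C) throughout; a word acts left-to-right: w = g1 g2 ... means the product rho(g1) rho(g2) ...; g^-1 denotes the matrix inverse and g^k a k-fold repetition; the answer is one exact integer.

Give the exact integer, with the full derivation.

rho(b) = [[1, -1], [3, -2]]
... * rho(a) = [[7, -3], [-9, 4]]  ->  [[16, -7], [39, -17]]
... * rho(b) = [[1, -1], [3, -2]]  ->  [[-5, -2], [-12, -5]]
... * rho(a) = [[7, -3], [-9, 4]]  ->  [[-17, 7], [-39, 16]]
... * rho(b) = [[1, -1], [3, -2]]  ->  [[4, 3], [9, 7]]
... * rho(a^-1) = [[4, 3], [9, 7]]  ->  [[43, 33], [99, 76]]
tr = 43 + 76 = 119

119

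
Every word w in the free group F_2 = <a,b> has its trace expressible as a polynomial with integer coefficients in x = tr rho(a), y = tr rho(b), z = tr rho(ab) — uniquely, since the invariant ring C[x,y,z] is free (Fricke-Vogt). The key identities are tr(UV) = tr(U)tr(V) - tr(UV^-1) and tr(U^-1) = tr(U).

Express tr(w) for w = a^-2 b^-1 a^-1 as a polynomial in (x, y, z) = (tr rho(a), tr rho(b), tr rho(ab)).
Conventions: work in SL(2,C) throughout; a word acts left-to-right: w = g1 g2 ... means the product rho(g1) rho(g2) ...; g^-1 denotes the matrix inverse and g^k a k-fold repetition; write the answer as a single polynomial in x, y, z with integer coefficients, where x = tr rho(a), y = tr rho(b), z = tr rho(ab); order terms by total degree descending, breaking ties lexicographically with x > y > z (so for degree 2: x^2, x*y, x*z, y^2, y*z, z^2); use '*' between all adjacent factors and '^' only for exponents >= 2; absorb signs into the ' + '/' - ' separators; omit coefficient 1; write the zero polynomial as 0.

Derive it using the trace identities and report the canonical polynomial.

so trace(b^-1) = trace(b) = y
so trace(b^-1 a) = trace(a)*trace(b) - trace(a b)   [inverse elimination on b] = x*y - z
trace(a^-1 b^-1) = trace(b^-1)*trace(a) - trace(b^-1 a)   [inverse elimination on a] = z
trace(a^-1 b^-1 a^-1) = trace(a^-1 b^-1)*trace(a) - trace(a^-1 b^-1 a)   [inverse elimination on a] = x*z - y
trace(a^-2 b^-1 a^-1) = trace(a^-1 b^-1 a^-1)*trace(a) - trace(a^-1 b^-1)   [inverse elimination on a] = x^2*z - x*y - z

x^2*z - x*y - z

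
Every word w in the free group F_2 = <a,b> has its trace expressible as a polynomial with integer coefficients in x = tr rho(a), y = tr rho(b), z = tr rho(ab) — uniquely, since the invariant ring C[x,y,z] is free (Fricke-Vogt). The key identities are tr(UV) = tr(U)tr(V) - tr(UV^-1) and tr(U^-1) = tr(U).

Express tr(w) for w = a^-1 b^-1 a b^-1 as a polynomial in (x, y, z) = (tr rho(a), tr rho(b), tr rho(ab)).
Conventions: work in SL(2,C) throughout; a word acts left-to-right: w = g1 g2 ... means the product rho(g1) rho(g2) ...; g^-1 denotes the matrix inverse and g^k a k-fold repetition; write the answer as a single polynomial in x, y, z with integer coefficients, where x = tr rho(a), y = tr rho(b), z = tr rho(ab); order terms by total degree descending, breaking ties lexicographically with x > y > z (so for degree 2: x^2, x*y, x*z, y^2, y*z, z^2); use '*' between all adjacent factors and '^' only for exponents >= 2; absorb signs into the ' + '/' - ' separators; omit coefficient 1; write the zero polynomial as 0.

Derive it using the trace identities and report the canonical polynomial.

tr(a b^-1) = tr(a) * tr(b) - tr(a b)  (eliminate b^-1) = x*y - z
tr(b^-1 a b^-1) = tr(a b^-1) * tr(b) - tr(a)  (eliminate b^-1) = x*y^2 - y*z - x
tr(a^2) = tr(a) * tr(a) - tr(1)  (reduce the a square) = x^2 - 2
use: tr(a^2 b) = tr(a) * tr(b a) - tr(b)  (reduce the a square) = x*z - y
use: tr(a b^-1 a) = tr(a^2) * tr(b) - tr(a^2 b)  (eliminate b^-1) = x^2*y - x*z - y
apply: tr(a b a b) = tr(a b) * tr(a b) - tr(1)  (split on a) = z^2 - 2
tr(a b^-1 a b) = tr(a b a) * tr(b) - tr(a b a b)  (eliminate b^-1) = x*y*z - y^2 - z^2 + 2
tr(b^-1 a b^-1 a) = tr(a b^-1 a) * tr(b) - tr(a b^-1 a b)  (eliminate b^-1) = x^2*y^2 - 2*x*y*z + z^2 - 2
use: tr(a^-1 b^-1 a b^-1) = tr(b^-1 a b^-1) * tr(a) - tr(b^-1 a b^-1 a)  (eliminate a^-1) = x*y*z - x^2 - z^2 + 2

x*y*z - x^2 - z^2 + 2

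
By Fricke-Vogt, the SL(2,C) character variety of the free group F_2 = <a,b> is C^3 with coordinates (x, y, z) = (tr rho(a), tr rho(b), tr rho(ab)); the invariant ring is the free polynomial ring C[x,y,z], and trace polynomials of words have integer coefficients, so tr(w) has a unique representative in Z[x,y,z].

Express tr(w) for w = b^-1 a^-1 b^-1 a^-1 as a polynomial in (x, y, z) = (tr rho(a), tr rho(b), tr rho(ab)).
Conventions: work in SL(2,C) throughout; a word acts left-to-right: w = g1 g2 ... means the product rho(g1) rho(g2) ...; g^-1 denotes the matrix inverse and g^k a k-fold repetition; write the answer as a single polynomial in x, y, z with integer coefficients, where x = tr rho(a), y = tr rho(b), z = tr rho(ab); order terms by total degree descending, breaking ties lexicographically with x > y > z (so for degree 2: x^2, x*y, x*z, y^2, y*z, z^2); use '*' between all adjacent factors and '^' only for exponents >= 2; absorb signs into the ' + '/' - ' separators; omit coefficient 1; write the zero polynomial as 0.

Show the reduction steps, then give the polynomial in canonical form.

trace(b^-1) = trace(b) = y
and trace(b^-1 a) = trace(a)*trace(b) - trace(a b)  (eliminate b^-1) = x*y - z
and trace(a^-1 b^-1) = trace(b^-1)*trace(a) - trace(b^-1 a)  (eliminate a^-1) = z
and trace(a^-1 b^-1 a^-1) = trace(a^-1 b^-1)*trace(a) - trace(a^-1 b^-1 a)  (eliminate a^-1) = x*z - y
and trace(a b a b) = trace(b a)*trace(b a) - trace(1)  (split on b) = z^2 - 2
next, trace(b a b^-1 a) = trace(a b a)*trace(b) - trace(a b a b)  (eliminate b^-1) = x*y*z - y^2 - z^2 + 2
and trace(b^-1 a^-1 b a) = trace(b a b^-1)*trace(a) - trace(b a b^-1 a)  (eliminate a^-1) = -x*y*z + x^2 + y^2 + z^2 - 2
next, trace(a^-1 b^-1 a^-1 b) = trace(b^-1 a^-1 b)*trace(a) - trace(b^-1 a^-1 b a)  (eliminate a^-1) = x*y*z - y^2 - z^2 + 2
and trace(b^-1 a^-1 b^-1 a^-1) = trace(a^-1 b^-1 a^-1)*trace(b) - trace(a^-1 b^-1 a^-1 b)  (eliminate b^-1) = z^2 - 2

z^2 - 2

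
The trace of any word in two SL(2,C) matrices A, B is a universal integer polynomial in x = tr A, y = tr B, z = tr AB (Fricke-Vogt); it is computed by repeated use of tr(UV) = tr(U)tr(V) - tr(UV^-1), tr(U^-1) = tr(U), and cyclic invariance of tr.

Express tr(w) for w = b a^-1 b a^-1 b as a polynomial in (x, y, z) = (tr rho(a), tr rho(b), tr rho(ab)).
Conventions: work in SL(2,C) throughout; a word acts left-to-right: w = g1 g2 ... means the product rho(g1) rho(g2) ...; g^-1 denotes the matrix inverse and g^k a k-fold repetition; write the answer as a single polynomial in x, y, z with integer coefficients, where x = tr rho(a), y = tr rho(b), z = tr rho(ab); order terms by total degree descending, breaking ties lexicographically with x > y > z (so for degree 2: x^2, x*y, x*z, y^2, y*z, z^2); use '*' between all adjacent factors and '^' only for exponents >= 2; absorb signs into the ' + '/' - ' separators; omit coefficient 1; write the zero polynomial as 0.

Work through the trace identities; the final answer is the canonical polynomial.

and tr(b^2) = tr(b) * tr(b) - tr(1) = y^2 - 2
and tr(b^3) = tr(b) * tr(b^2) - tr(b) = y^3 - 3*y
tr(b a b) = tr(b) * tr(a b) - tr(a) = y*z - x
tr(b^3 a) = tr(b) * tr(b a b) - tr(b a) = y^2*z - x*y - z
and tr(b^2 a^-1 b) = tr(b^3) * tr(a) - tr(b^3 a) = x*y^3 - y^2*z - 2*x*y + z
next, tr(a b a b) = tr(a b) * tr(a b) - tr(1)   [split at repeated a] = z^2 - 2
tr(a b a) = tr(a) * tr(b a) - tr(b) = x*z - y
tr(b a b^2 a) = tr(b) * tr(a b a b) - tr(a b a) = y*z^2 - x*z - y
next, tr(b^2 a^-1 b a) = tr(b a b^2) * tr(a) - tr(b a b^2 a) = x*y^2*z - x^2*y - y*z^2 + y
tr(b a^-1 b a^-1 b) = tr(b^2 a^-1 b) * tr(a) - tr(b^2 a^-1 b a) = x^2*y^3 - 2*x*y^2*z - x^2*y + y*z^2 + x*z - y

x^2*y^3 - 2*x*y^2*z - x^2*y + y*z^2 + x*z - y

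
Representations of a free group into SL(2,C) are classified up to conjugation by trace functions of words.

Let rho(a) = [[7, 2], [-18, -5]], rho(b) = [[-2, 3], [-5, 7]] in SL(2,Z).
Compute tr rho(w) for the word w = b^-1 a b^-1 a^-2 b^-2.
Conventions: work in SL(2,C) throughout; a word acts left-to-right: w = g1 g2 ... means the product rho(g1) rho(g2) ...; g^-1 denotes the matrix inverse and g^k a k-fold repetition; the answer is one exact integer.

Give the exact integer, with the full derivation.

-681395

rho(b^-1) = [[7, -3], [5, -2]]
... * rho(a) = [[7, 2], [-18, -5]]  ->  [[103, 29], [71, 20]]
... * rho(b^-1) = [[7, -3], [5, -2]]  ->  [[866, -367], [597, -253]]
... * rho(a^-1) = [[-5, -2], [18, 7]]  ->  [[-10936, -4301], [-7539, -2965]]
... * rho(a^-1) = [[-5, -2], [18, 7]]  ->  [[-22738, -8235], [-15675, -5677]]
... * rho(b^-1) = [[7, -3], [5, -2]]  ->  [[-200341, 84684], [-138110, 58379]]
... * rho(b^-1) = [[7, -3], [5, -2]]  ->  [[-978967, 431655], [-674875, 297572]]
tr = -978967 + 297572 = -681395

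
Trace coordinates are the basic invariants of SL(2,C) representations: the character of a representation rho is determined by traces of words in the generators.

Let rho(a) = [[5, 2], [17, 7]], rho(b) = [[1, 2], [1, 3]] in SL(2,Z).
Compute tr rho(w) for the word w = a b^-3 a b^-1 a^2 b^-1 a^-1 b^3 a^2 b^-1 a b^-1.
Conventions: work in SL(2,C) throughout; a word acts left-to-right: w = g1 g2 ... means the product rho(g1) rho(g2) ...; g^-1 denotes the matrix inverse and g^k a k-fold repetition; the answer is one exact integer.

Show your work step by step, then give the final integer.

rho(a) = [[5, 2], [17, 7]]
... * rho(b^-1) = [[3, -2], [-1, 1]]  ->  [[13, -8], [44, -27]]
... * rho(b^-1) = [[3, -2], [-1, 1]]  ->  [[47, -34], [159, -115]]
... * rho(b^-1) = [[3, -2], [-1, 1]]  ->  [[175, -128], [592, -433]]
... * rho(a) = [[5, 2], [17, 7]]  ->  [[-1301, -546], [-4401, -1847]]
... * rho(b^-1) = [[3, -2], [-1, 1]]  ->  [[-3357, 2056], [-11356, 6955]]
... * rho(a) = [[5, 2], [17, 7]]  ->  [[18167, 7678], [61455, 25973]]
... * rho(a) = [[5, 2], [17, 7]]  ->  [[221361, 90080], [748816, 304721]]
... * rho(b^-1) = [[3, -2], [-1, 1]]  ->  [[574003, -352642], [1941727, -1192911]]
... * rho(a^-1) = [[7, -2], [-17, 5]]  ->  [[10012935, -2911216], [33871576, -9848009]]
... * rho(b) = [[1, 2], [1, 3]]  ->  [[7101719, 11292222], [24023567, 38199125]]
... * rho(b) = [[1, 2], [1, 3]]  ->  [[18393941, 48080104], [62222692, 162644509]]
... * rho(b) = [[1, 2], [1, 3]]  ->  [[66474045, 181028194], [224867201, 612378911]]
... * rho(a) = [[5, 2], [17, 7]]  ->  [[3409849523, 1400145448], [11534777492, 4736386779]]
... * rho(a) = [[5, 2], [17, 7]]  ->  [[40851720231, 16620717182], [138192462703, 56224262437]]
... * rho(b^-1) = [[3, -2], [-1, 1]]  ->  [[105934443511, -65082723280], [358353125672, -220160662969]]
... * rho(a) = [[5, 2], [17, 7]]  ->  [[-576734078205, -243710175938], [-1950965642113, -824418389439]]
... * rho(b^-1) = [[3, -2], [-1, 1]]  ->  [[-1486492058677, 909757980472], [-5028478536900, 3077512894787]]
tr = -1486492058677 + 3077512894787 = 1591020836110

1591020836110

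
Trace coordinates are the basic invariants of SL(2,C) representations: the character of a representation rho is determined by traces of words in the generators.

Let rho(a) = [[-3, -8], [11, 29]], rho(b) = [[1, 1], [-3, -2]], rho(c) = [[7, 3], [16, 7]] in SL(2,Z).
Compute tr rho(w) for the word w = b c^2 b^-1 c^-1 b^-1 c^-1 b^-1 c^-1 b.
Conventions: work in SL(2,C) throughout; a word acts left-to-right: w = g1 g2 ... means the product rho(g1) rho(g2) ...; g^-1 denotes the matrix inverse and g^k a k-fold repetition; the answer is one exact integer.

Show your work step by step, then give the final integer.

2702

rho(b) = [[1, 1], [-3, -2]]
... * rho(c) = [[7, 3], [16, 7]]  ->  [[23, 10], [-53, -23]]
... * rho(c) = [[7, 3], [16, 7]]  ->  [[321, 139], [-739, -320]]
... * rho(b^-1) = [[-2, -1], [3, 1]]  ->  [[-225, -182], [518, 419]]
... * rho(c^-1) = [[7, -3], [-16, 7]]  ->  [[1337, -599], [-3078, 1379]]
... * rho(b^-1) = [[-2, -1], [3, 1]]  ->  [[-4471, -1936], [10293, 4457]]
... * rho(c^-1) = [[7, -3], [-16, 7]]  ->  [[-321, -139], [739, 320]]
... * rho(b^-1) = [[-2, -1], [3, 1]]  ->  [[225, 182], [-518, -419]]
... * rho(c^-1) = [[7, -3], [-16, 7]]  ->  [[-1337, 599], [3078, -1379]]
... * rho(b) = [[1, 1], [-3, -2]]  ->  [[-3134, -2535], [7215, 5836]]
tr = -3134 + 5836 = 2702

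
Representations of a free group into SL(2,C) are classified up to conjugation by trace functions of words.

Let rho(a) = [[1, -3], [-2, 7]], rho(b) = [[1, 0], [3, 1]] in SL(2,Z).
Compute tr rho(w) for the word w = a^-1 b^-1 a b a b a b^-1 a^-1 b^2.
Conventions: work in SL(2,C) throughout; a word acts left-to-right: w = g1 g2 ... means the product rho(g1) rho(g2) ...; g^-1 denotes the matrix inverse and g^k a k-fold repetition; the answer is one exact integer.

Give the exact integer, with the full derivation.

rho(a^-1) = [[7, 3], [2, 1]]
... * rho(b^-1) = [[1, 0], [-3, 1]]  ->  [[-2, 3], [-1, 1]]
... * rho(a) = [[1, -3], [-2, 7]]  ->  [[-8, 27], [-3, 10]]
... * rho(b) = [[1, 0], [3, 1]]  ->  [[73, 27], [27, 10]]
... * rho(a) = [[1, -3], [-2, 7]]  ->  [[19, -30], [7, -11]]
... * rho(b) = [[1, 0], [3, 1]]  ->  [[-71, -30], [-26, -11]]
... * rho(a) = [[1, -3], [-2, 7]]  ->  [[-11, 3], [-4, 1]]
... * rho(b^-1) = [[1, 0], [-3, 1]]  ->  [[-20, 3], [-7, 1]]
... * rho(a^-1) = [[7, 3], [2, 1]]  ->  [[-134, -57], [-47, -20]]
... * rho(b) = [[1, 0], [3, 1]]  ->  [[-305, -57], [-107, -20]]
... * rho(b) = [[1, 0], [3, 1]]  ->  [[-476, -57], [-167, -20]]
tr = -476 + -20 = -496

-496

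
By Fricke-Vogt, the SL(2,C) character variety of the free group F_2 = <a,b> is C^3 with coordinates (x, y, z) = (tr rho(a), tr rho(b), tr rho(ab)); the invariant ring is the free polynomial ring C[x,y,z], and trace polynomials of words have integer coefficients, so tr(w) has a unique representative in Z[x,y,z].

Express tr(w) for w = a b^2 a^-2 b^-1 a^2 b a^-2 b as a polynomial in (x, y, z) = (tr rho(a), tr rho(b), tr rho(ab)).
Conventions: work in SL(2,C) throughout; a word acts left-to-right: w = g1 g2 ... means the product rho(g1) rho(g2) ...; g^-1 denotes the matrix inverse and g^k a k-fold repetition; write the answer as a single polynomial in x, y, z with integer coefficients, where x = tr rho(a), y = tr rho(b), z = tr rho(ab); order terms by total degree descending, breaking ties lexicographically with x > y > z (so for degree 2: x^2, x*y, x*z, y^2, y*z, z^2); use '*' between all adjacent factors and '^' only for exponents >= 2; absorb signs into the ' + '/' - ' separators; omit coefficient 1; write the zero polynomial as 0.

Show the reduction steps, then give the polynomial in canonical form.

-x^5*y^3*z^2 + 2*x^6*y^2*z + x^4*y^4*z + 2*x^4*y^2*z^3 - x^7*y - x^5*y^3 - 2*x^5*y*z^2 - x^3*y*z^4 - 7*x^4*y^2*z - x^2*y^4*z - x^2*y^2*z^3 + 6*x^5*y + 2*x^3*y^3 + 5*x^3*y*z^2 + x^4*z + 6*x^2*y^2*z + x^2*z^3 - 9*x^3*y - x*y*z^2 - 4*x^2*z - y^2*z + 2*x*y + z

tr(a b a b) = tr(b a) tr(b a) - tr(1)   [split at repeated b] = z^2 - 2
tr(a b a) = tr(a) tr(b a) - tr(b) = x*z - y
tr(a b^2 a b) = tr(b) tr(a b a b) - tr(a b a) = y*z^2 - x*z - y
tr(a^2) = tr(a) tr(a) - tr(1) = x^2 - 2
so tr(a b^2 a) = tr(b) tr(a^2 b) - tr(a^2) = x*y*z - x^2 - y^2 + 2
tr(a b^2 a b^2) = tr(b) tr(a b^2 a b) - tr(a b^2 a) = y^2*z^2 - 2*x*y*z + x^2 - 2
so tr(b a b^3 a) = tr(b) tr(b a b a b) - tr(b a b a) = y^2*z^2 - x*y*z - y^2 - z^2 + 2
tr(a b^2) = tr(b) tr(a b) - tr(a) = y*z - x
tr(b^2 a b) = tr(b) tr(a b^2) - tr(a b) = y^2*z - x*y - z
reduce: tr(b a b^3) = tr(b) tr(b^2 a b) - tr(b^2 a) = y^3*z - x*y^2 - 2*y*z + x
so tr(a b^3 a^2 b) = tr(a) tr(b a b^3 a) - tr(b a b^3) = x*y^2*z^2 - x^2*y*z - y^3*z - x*z^2 + 2*y*z + x
tr(b a^3 b) = tr(a) tr(a b^2 a) - tr(a b^2) = x^2*y*z - x^3 - x*y^2 - y*z + 3*x
reduce: tr(b a^3) = tr(a) tr(a b a) - tr(a b) = x^2*z - x*y - z
tr(a b^3 a^2) = tr(b) tr(b a^3 b) - tr(b a^3) = x^2*y^2*z - x^3*y - x*y^3 - x^2*z - y^2*z + 4*x*y + z
reduce: tr(b a^2 b^2 a b^2) = tr(b) tr(a b^3 a^2 b) - tr(a b^3 a^2) = x*y^3*z^2 - 2*x^2*y^2*z - y^4*z + x^3*y + x*y^3 - x*y*z^2 + x^2*z + 3*y^2*z - 3*x*y - z
reduce: tr(a b a b a b) = tr(a b) tr(a b a b) - tr(a^-1 b^-1)   [split at repeated a] = z^3 - 3*z
so tr(a b a b a) = tr(a) tr(b a b a) - tr(b a b) = x*z^2 - y*z - x
reduce: tr(b a b^2 a b a) = tr(b) tr(a b a b a b) - tr(a b a b a) = y*z^3 - x*z^2 - 2*y*z + x
tr(a b^2 a b a^2 b) = tr(a) tr(b a b^2 a b a) - tr(b a b^2 a b) = x*y*z^3 - x^2*z^2 - y^2*z^2 + 2
tr(a b a^3 b) = tr(a) tr(a b a b a) - tr(a b a b) = x^2*z^2 - x*y*z - x^2 - z^2 + 2
so tr(a b a^3) = tr(a) tr(a b a^2) - tr(a b a) = x^3*z - x^2*y - 2*x*z + y
reduce: tr(a b^2 a b a^2) = tr(b) tr(a b a^3 b) - tr(a b a^3) = x^2*y*z^2 - x^3*z - x*y^2*z - y*z^2 + 2*x*z + y
reduce: tr(b a^2 b^2 a b^2 a) = tr(b) tr(a b^2 a b a^2 b) - tr(a b^2 a b a^2) = x*y^2*z^3 - 2*x^2*y*z^2 - y^3*z^2 + x^3*z + x*y^2*z + y*z^2 - 2*x*z + y
so tr(a^2 b^2 a b^2 a^-1 b) = tr(b a^2 b^2 a b^2) tr(a) - tr(b a^2 b^2 a b^2 a) = x^2*y^3*z^2 - 2*x^3*y^2*z - x*y^4*z - x*y^2*z^3 + x^4*y + x^2*y^3 + x^2*y*z^2 + y^3*z^2 + 2*x*y^2*z - 3*x^2*y - y*z^2 + x*z - y
tr(b a b^2 a^-1 b^-1 a^2 b) = tr(a^2 b^2 a b^2 a^-1) tr(b) - tr(a^2 b^2 a b^2 a^-1 b) = -x^2*y^3*z^2 + 2*x^3*y^2*z + x*y^4*z + x*y^2*z^3 - x^4*y - x^2*y^3 - x^2*y*z^2 - 4*x*y^2*z + 4*x^2*y + y*z^2 - x*z - y
tr(a^2 b a b a b) = tr(a) tr(b a b a b a) - tr(b a b a b) = x*z^3 - y*z^2 - 2*x*z + y
tr(b a^2 b a b a b) = tr(b) tr(a^2 b a b a b) - tr(a^2 b a b a) = x*y*z^3 - x^2*z^2 - y^2*z^2 - x*y*z + x^2 + y^2 + z^2 - 2
tr(b a^2 b a b a b^2) = tr(b) tr(b a^2 b a b a b) - tr(b a^2 b a b a) = x*y^2*z^3 - x^2*y*z^2 - y^3*z^2 - x*y^2*z - x*z^3 + x^2*y + y^3 + 2*y*z^2 + 2*x*z - 3*y
reduce: tr(b a b a b a b a) = tr(a b a b a b) tr(a b) - tr(b a b a)   [split at repeated a] = z^4 - 4*z^2 + 2
so tr(a b a^2 b a b a b) = tr(a) tr(b a b a b a b a) - tr(b a b a b a b) = x*z^4 - y*z^3 - 3*x*z^2 + 2*y*z + x
so tr(b a b a^2 b) = tr(a) tr(b^2 a b a) - tr(b^2 a b) = x*y*z^2 - x^2*z - y^2*z + z
tr(a b a^2 b a b a) = tr(a) tr(b a b a^2 b a) - tr(b a b a^2 b) = x^2*z^3 - 2*x*y*z^2 - x^2*z + y^2*z + x*y - z
reduce: tr(b a^2 b a b a b^2 a) = tr(b) tr(a b a^2 b a b a b) - tr(a b a^2 b a b a) = x*y*z^4 - x^2*z^3 - y^2*z^3 - x*y*z^2 + x^2*z + y^2*z + z
tr(a^2 b a b a b^2 a^-1 b) = tr(b a^2 b a b a b^2) tr(a) - tr(b a^2 b a b a b^2 a) = x^2*y^2*z^3 - x^3*y*z^2 - x*y^3*z^2 - x*y*z^4 - x^2*y^2*z + y^2*z^3 + x^3*y + x*y^3 + 3*x*y*z^2 + x^2*z - y^2*z - 3*x*y - z
so tr(b a b^2 a^-1 b^-1 a^2 b a) = tr(a^2 b a b a b^2 a^-1) tr(b) - tr(a^2 b a b a b^2 a^-1 b) = -x^2*y^2*z^3 + x^3*y*z^2 + x*y^3*z^2 + x*y*z^4 + x^2*y^2*z - x^3*y - x*y^3 - 4*x*y*z^2 - x^2*z - y^2*z + 4*x*y + z
reduce: tr(a^-1 b^-1 a^2 b a^-1 b a b^2) = tr(b a b^2 a^-1 b^-1 a^2 b) tr(a) - tr(b a b^2 a^-1 b^-1 a^2 b a) = -x^3*y^3*z^2 + 2*x^4*y^2*z + x^2*y^4*z + 2*x^2*y^2*z^3 - x^5*y - x^3*y^3 - 2*x^3*y*z^2 - x*y^3*z^2 - x*y*z^4 - 5*x^2*y^2*z + 5*x^3*y + x*y^3 + 5*x*y*z^2 + y^2*z - 5*x*y - z
tr(a^2 b a^-1 b a b) = tr(b a b a^2 b) tr(a) - tr(b a b a^2 b a) = x^2*y*z^2 - x^3*z - x*y^2*z - x*z^3 + y*z^2 + 3*x*z - y
so tr(b a b^2 a^-2 b^-1 a^2 b a^-1) = tr(a^-1 b^-1 a^2 b a^-1 b a b^2) tr(a) - tr(a^-1 b^-1 a^2 b a^-1 b a b^2 a) = -x^4*y^3*z^2 + 2*x^5*y^2*z + x^3*y^4*z + 2*x^3*y^2*z^3 - x^6*y - x^4*y^3 - 2*x^4*y*z^2 - x^2*y^3*z^2 - x^2*y*z^4 - 5*x^3*y^2*z + 5*x^4*y + x^2*y^3 + 4*x^2*y*z^2 + x^3*z + 2*x*y^2*z + x*z^3 - 5*x^2*y - y*z^2 - 4*x*z + y
tr(b a b^2 a^-2 b^-1 a^2 b) = tr(a^-1 b^-1 a^2 b^2 a b^2) tr(a) - tr(a^-1 b^-1 a^2 b^2 a b^2 a) = -x^3*y^3*z^2 + 2*x^4*y^2*z + x^2*y^4*z + x^2*y^2*z^3 - x^5*y - x^3*y^3 - x^3*y*z^2 - 4*x^2*y^2*z + 4*x^3*y + y^2*z - x*y - z
so tr(a b^2 a^-2 b^-1 a^2 b a^-2 b) = tr(b a b^2 a^-2 b^-1 a^2 b a^-1) tr(a) - tr(b a b^2 a^-2 b^-1 a^2 b) = -x^5*y^3*z^2 + 2*x^6*y^2*z + x^4*y^4*z + 2*x^4*y^2*z^3 - x^7*y - x^5*y^3 - 2*x^5*y*z^2 - x^3*y*z^4 - 7*x^4*y^2*z - x^2*y^4*z - x^2*y^2*z^3 + 6*x^5*y + 2*x^3*y^3 + 5*x^3*y*z^2 + x^4*z + 6*x^2*y^2*z + x^2*z^3 - 9*x^3*y - x*y*z^2 - 4*x^2*z - y^2*z + 2*x*y + z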